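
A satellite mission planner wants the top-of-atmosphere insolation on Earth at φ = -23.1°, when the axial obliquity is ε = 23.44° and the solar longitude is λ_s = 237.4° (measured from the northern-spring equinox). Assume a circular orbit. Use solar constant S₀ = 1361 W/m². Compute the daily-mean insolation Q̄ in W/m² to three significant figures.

Solar declination: sin δ = sin ε · sin λ_s = sin 23.44° × sin 237.4° = -0.33512, so δ = -19.580°.
cos H₀ = −tan(-23.1°) tan(-19.580°) = -0.1517, H₀ = 1.7231 rad.
Bracket: H₀ sin φ sin δ + cos φ cos δ sin H₀ = 1.7231×-0.39234×-0.33512 + 0.91982×0.94218×0.98842 = 0.226555 + 0.856600 = 1.083155.
Q̄ = (S₀/π) × [bracket] = (1361/π) × 1.083155 = 469.2 W/m².

Q̄ ≈ 469 W/m²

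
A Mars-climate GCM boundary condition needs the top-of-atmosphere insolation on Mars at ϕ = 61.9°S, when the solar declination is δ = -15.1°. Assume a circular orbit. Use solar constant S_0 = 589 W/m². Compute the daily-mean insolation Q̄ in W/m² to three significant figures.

cos h₀ = −tan(-61.9°) tan(-15.100°) = -0.5053, h₀ = 2.1006 rad.
Bracket: h₀ sin ϕ sin δ + cos ϕ cos δ sin h₀ = 2.1006×-0.88213×-0.26050 + 0.47101×0.96547×0.86293 = 0.482707 + 0.392414 = 0.875121.
Q̄ = (S_0/π) × [bracket] = (589/π) × 0.875121 = 164.1 W/m².

Q̄ ≈ 164 W/m²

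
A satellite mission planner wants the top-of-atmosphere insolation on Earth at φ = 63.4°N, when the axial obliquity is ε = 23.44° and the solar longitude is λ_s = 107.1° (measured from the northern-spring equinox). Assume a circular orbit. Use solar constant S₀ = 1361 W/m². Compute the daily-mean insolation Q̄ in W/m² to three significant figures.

Solar declination: sin δ = sin ε · sin λ_s = sin 23.44° × sin 107.1° = 0.38020, so δ = +22.346°.
cos H₀ = −tan(+63.4°) tan(+22.346°) = -0.8209, H₀ = 2.5338 rad.
Bracket: H₀ sin φ sin δ + cos φ cos δ sin H₀ = 2.5338×0.89415×0.38020 + 0.44776×0.92490×0.57108 = 0.861380 + 0.236503 = 1.097883.
Q̄ = (S₀/π) × [bracket] = (1361/π) × 1.097883 = 475.6 W/m².

Q̄ ≈ 476 W/m²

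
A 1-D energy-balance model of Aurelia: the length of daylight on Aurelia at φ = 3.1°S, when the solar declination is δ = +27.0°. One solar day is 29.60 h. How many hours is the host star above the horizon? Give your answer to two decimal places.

cos H₀ = −tan φ · tan δ = −tan(-3.1°) × tan(+27.000°) = 0.0276, so H₀ = 1.5432 rad = 88.42°.
Daylight = 2H₀/(2π) × 29.60 h = (1.5432/π) × 29.60 = 14.54 h.

14.54 h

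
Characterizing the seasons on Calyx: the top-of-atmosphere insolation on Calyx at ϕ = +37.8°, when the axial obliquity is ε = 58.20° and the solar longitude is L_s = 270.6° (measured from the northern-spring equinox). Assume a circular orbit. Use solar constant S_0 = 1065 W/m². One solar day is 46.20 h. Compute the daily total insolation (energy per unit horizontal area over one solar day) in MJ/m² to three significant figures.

0.00 MJ/m²

Solar declination: sin δ = sin ε · sin L_s = sin 58.20° × sin 270.6° = -0.84985, so δ = -58.195°.
cos h₀ = −tan(+37.8°) tan(-58.195°) = 1.2508 ≥ 1 ⇒ polar night, h₀ = 0 and Q̄ = 0.
Daily total = Q̄ × 46.20 h × 3600 s/h = 0.00 MJ/m².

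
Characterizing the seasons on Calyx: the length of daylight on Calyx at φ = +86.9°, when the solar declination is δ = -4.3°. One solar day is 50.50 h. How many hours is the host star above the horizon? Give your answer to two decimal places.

0.00 h

cos H₀ = −tan φ · tan δ = 1.3884 ≥ 1, so the host star never rises (polar night) and H₀ = 0.
Daylight = 2H₀/(2π) × 50.50 h = (0.0000/π) × 50.50 = 0.00 h.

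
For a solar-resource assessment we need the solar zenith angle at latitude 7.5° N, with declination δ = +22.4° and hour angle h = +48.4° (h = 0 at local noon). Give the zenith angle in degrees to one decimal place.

θ_z = 48.8°

cos θ_z = sin φ sin δ + cos φ cos δ cos h = 0.049740 + 0.608579 = 0.658319.
θ_z = arccos(0.658319) = 48.8°.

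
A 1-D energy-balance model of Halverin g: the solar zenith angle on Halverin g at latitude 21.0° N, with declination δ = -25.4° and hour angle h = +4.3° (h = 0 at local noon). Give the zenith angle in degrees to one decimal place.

cos θ_z = sin φ sin δ + cos φ cos δ cos h = -0.153717 + 0.840962 = 0.687245.
θ_z = arccos(0.687245) = 46.6°.

θ_z = 46.6°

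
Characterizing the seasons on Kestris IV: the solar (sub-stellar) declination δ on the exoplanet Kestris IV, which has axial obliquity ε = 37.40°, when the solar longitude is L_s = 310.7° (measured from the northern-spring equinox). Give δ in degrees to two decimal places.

δ = -27.42°

sin δ = sin ε · sin L_s = sin 37.40° × sin 310.7° = -0.460472.
δ = arcsin(-0.460472) = -27.42°.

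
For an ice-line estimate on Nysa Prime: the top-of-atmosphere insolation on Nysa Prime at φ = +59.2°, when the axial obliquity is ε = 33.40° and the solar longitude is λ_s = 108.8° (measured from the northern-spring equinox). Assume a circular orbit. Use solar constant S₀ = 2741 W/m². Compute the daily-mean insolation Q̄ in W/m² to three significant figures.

Solar declination: sin δ = sin ε · sin λ_s = sin 33.40° × sin 108.8° = 0.52111, so δ = +31.407°.
cos H₀ = −tan(+59.2°) tan(+31.407°) = -1.0242 ≤ −1 ⇒ polar day, H₀ = π.
Bracket: H₀ sin φ sin δ + cos φ cos δ sin H₀ = 3.1416×0.85896×0.52111 + 0.51204×0.85349×0.00000 = 1.406220 + 0.000000 = 1.406220.
Q̄ = (S₀/π) × [bracket] = (2741/π) × 1.406220 = 1227 W/m².

Q̄ ≈ 1.23e+03 W/m²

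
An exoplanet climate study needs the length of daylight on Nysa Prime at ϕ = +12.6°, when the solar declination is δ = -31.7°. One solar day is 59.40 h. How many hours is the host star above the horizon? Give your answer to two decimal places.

27.08 h

cos h₀ = −tan ϕ · tan δ = −tan(+12.6°) × tan(-31.700°) = 0.1381, so h₀ = 1.4323 rad = 82.06°.
Daylight = 2h₀/(2π) × 59.40 h = (1.4323/π) × 59.40 = 27.08 h.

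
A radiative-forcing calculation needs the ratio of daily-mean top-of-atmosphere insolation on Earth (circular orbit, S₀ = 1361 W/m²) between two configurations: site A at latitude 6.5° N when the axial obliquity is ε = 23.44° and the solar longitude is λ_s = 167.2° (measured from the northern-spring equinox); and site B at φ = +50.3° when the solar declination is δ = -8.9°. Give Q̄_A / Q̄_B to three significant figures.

— Configuration A (φ=+6.5°):
Solar declination: sin δ = sin ε · sin λ_s = sin 23.44° × sin 167.2° = 0.08813, so δ = +5.056°.
cos H₀ = −tan(+6.5°) tan(+5.056°) = -0.0101, H₀ = 1.5809 rad.
Bracket: H₀ sin φ sin δ + cos φ cos δ sin H₀ = 1.5809×0.11320×0.08813 + 0.99357×0.99611×0.99995 = 0.015772 + 0.989656 = 1.005428.
Q̄ = (S₀/π) × [bracket] = (1361/π) × 1.005428 = 435.57 W/m².
— Configuration B (φ=+50.3°):
cos H₀ = −tan(+50.3°) tan(-8.900°) = 0.1886, H₀ = 1.3810 rad.
Bracket: H₀ sin φ sin δ + cos φ cos δ sin H₀ = 1.3810×0.76940×-0.15471 + 0.63877×0.98796×0.98205 = -0.164386 + 0.619751 = 0.455365.
Q̄ = (S₀/π) × [bracket] = (1361/π) × 0.455365 = 197.27 W/m².
Ratio Q̄_A / Q̄_B = 435.57 / 197.27 = 2.208.

Q̄_A / Q̄_B ≈ 2.21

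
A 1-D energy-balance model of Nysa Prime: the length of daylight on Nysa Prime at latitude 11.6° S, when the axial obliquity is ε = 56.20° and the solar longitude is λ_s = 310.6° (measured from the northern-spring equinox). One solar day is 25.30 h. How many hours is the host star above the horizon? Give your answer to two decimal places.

Solar declination: sin δ = sin ε · sin λ_s = sin 56.20° × sin 310.6° = -0.63094, so δ = -39.120°.
cos H₀ = −tan φ · tan δ = −tan(-11.6°) × tan(-39.120°) = -0.1669, so H₀ = 1.7385 rad = 99.61°.
Daylight = 2H₀/(2π) × 25.30 h = (1.7385/π) × 25.30 = 14.00 h.

14.00 h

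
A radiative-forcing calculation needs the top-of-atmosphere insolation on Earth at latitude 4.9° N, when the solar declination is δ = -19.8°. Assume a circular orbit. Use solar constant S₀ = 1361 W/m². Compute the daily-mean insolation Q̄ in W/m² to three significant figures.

cos H₀ = −tan(+4.9°) tan(-19.800°) = 0.0309, H₀ = 1.5399 rad.
Bracket: H₀ sin φ sin δ + cos φ cos δ sin H₀ = 1.5399×0.08542×-0.33874 + 0.99635×0.94088×0.99952 = -0.044557 + 0.936996 = 0.892439.
Q̄ = (S₀/π) × [bracket] = (1361/π) × 0.892439 = 386.6 W/m².

Q̄ ≈ 387 W/m²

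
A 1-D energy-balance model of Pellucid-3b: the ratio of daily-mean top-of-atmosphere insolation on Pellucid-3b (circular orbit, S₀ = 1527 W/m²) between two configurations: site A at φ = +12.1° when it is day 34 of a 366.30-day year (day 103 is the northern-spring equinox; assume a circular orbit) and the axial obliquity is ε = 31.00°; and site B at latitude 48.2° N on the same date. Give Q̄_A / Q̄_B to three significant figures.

— Configuration A (φ=+12.1°):
Solar longitude: λ_s = 360° × (34 − 103)/366.30 = -67.813°, i.e. -67.813° + 360° = 292.187°.
sin δ = sin 31.00° × sin 292.187° = -0.47690, so δ = -28.483°.
cos H₀ = −tan(+12.1°) tan(-28.483°) = 0.1163, H₀ = 1.4542 rad.
Bracket: H₀ sin φ sin δ + cos φ cos δ sin H₀ = 1.4542×0.20962×-0.47690 + 0.97778×0.87896×0.99321 = -0.145373 + 0.853594 = 0.708221.
Q̄ = (S₀/π) × [bracket] = (1527/π) × 0.708221 = 344.24 W/m².
— Configuration B (φ=+48.2°):
cos H₀ = −tan(+48.2°) tan(-28.483°) = 0.6068, H₀ = 0.9187 rad.
Bracket: H₀ sin φ sin δ + cos φ cos δ sin H₀ = 0.9187×0.74548×-0.47690 + 0.66653×0.87896×0.79482 = -0.326616 + 0.465648 = 0.139032.
Q̄ = (S₀/π) × [bracket] = (1527/π) × 0.139032 = 67.578 W/m².
Ratio Q̄_A / Q̄_B = 344.24 / 67.578 = 5.094.

Q̄_A / Q̄_B ≈ 5.09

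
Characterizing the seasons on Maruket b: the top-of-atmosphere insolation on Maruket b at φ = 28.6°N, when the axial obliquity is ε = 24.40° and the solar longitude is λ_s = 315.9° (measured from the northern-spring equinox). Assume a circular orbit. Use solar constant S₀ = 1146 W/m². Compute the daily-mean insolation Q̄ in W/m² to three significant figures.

Solar declination: sin δ = sin ε · sin λ_s = sin 24.40° × sin 315.9° = -0.28748, so δ = -16.707°.
cos H₀ = −tan(+28.6°) tan(-16.707°) = 0.1637, H₀ = 1.4064 rad.
Bracket: H₀ sin φ sin δ + cos φ cos δ sin H₀ = 1.4064×0.47869×-0.28748 + 0.87798×0.95779×0.98652 = -0.193540 + 0.829585 = 0.636045.
Q̄ = (S₀/π) × [bracket] = (1146/π) × 0.636045 = 232.0 W/m².

Q̄ ≈ 232 W/m²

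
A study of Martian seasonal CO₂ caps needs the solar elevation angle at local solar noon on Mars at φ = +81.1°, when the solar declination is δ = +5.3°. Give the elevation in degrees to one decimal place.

At local noon the hour angle is zero, so the zenith angle equals |φ − δ| = |+81.1° − (+5.300°)| = 75.800°.
Elevation = 90° − 75.800° = 14.2°.

14.2°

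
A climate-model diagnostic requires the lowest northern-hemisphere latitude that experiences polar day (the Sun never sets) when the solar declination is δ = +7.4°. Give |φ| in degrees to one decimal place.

|φ| = 82.6°

Polar day requires cos H₀ = −tan φ tan δ ≤ −1, i.e. tan φ tan δ ≥ 1.
The boundary is |tan φ| · |tan δ| = 1, so |φ| = 90° − |δ| = 90° − 7.4° = 82.6° in the northern hemisphere.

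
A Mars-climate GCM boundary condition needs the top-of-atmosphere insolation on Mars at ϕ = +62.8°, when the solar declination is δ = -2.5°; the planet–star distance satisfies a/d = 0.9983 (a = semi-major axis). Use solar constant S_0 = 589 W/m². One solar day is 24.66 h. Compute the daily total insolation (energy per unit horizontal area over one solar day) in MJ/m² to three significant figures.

cos h₀ = −tan(+62.8°) tan(-2.500°) = 0.0850, h₀ = 1.4857 rad.
Bracket: h₀ sin ϕ sin δ + cos ϕ cos δ sin h₀ = 1.4857×0.88942×-0.04362 + 0.45710×0.99905×0.99638 = -0.057640 + 0.455013 = 0.397373.
Inverse-square distance factor (a/d)² = 0.9983² = 0.996603.
Q̄ = (S_0/π) × 0.996603 × [bracket] = (589/π) × 0.996603 × 0.397373 = 74.248 W/m².
Daily total = Q̄ × 24.66 h × 3600 s/h = 74.248 × 24.66 × 3600 / 10⁶ = 6.591 MJ/m².

6.59 MJ/m²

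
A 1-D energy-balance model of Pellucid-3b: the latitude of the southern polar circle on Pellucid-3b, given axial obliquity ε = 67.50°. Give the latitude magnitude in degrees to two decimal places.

22.50°

The polar circle is the lowest latitude that experiences at least one full rotation of continuous darkness at the northern-summer solstice; it lies at |ϕ| = 90° − ε = 90° − 67.50° = 22.50°.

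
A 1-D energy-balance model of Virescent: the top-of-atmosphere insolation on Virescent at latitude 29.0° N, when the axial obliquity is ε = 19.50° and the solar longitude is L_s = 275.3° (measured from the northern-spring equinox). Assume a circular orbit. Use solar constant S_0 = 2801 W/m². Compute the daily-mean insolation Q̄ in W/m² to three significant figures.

Solar declination: sin δ = sin ε · sin L_s = sin 19.50° × sin 275.3° = -0.33238, so δ = -19.413°.
cos h₀ = −tan(+29.0°) tan(-19.413°) = 0.1953, h₀ = 1.3742 rad.
Bracket: h₀ sin ϕ sin δ + cos ϕ cos δ sin h₀ = 1.3742×0.48481×-0.33238 + 0.87462×0.94315×0.98073 = -0.221440 + 0.809002 = 0.587562.
Q̄ = (S_0/π) × [bracket] = (2801/π) × 0.587562 = 523.9 W/m².

Q̄ ≈ 524 W/m²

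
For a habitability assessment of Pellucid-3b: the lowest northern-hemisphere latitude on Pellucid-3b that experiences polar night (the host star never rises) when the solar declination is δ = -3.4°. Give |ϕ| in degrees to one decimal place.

|ϕ| = 86.6°

Polar night requires cos h₀ = −tan ϕ tan δ ≥ 1, i.e. tan ϕ tan δ ≤ −1.
The boundary is |tan ϕ| · |tan δ| = 1, so |ϕ| = 90° − |δ| = 90° − 3.4° = 86.6° in the northern hemisphere.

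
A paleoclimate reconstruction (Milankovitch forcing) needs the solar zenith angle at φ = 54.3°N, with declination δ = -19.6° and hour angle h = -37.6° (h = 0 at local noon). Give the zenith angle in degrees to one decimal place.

cos θ_z = sin φ sin δ + cos φ cos δ cos h = -0.272415 + 0.435545 = 0.163130.
θ_z = arccos(0.163130) = 80.6°.

θ_z = 80.6°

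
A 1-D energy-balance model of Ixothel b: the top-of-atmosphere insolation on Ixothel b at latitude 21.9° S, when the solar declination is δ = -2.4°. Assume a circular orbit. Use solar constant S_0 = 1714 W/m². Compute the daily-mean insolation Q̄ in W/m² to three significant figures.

cos h₀ = −tan(-21.9°) tan(-2.400°) = -0.0168, h₀ = 1.5876 rad.
Bracket: h₀ sin ϕ sin δ + cos ϕ cos δ sin h₀ = 1.5876×-0.37299×-0.04188 + 0.92784×0.99912×0.99986 = 0.024800 + 0.926894 = 0.951694.
Q̄ = (S_0/π) × [bracket] = (1714/π) × 0.951694 = 519.2 W/m².

Q̄ ≈ 519 W/m²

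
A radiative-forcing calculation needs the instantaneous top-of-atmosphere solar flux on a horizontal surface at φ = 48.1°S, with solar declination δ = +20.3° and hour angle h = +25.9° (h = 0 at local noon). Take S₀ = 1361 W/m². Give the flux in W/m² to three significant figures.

415 W/m²

cos θ_z = sin φ sin δ + cos φ cos δ cos h = -0.258228 + 0.563441 = 0.305213.
Flux = S₀ · cos θ_z = 1361 × 0.305213 = 415.4 W/m².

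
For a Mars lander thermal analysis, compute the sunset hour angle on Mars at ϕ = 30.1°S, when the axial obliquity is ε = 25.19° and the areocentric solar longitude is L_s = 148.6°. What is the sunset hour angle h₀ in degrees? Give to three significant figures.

sin δ = sin 25.19° × sin 148.6° = 0.22175, so δ = +12.812°.
cos h₀ = −tan ϕ · tan δ = −tan(-30.1°) × tan(+12.812°) = 0.1318, so h₀ = 1.4386 rad = 82.42°.

h₀ = 82.4°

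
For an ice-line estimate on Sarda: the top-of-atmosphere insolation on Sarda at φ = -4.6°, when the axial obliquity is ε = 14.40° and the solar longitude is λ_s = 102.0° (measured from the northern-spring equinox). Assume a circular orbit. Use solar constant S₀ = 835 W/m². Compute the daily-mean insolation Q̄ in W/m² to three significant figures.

Q̄ ≈ 249 W/m²

Solar declination: sin δ = sin ε · sin λ_s = sin 14.40° × sin 102.0° = 0.24326, so δ = +14.079°.
cos H₀ = −tan(-4.6°) tan(+14.079°) = 0.0202, H₀ = 1.5506 rad.
Bracket: H₀ sin φ sin δ + cos φ cos δ sin H₀ = 1.5506×-0.08020×0.24326 + 0.99678×0.96996×0.99980 = -0.030251 + 0.966643 = 0.936392.
Q̄ = (S₀/π) × [bracket] = (835/π) × 0.936392 = 248.9 W/m².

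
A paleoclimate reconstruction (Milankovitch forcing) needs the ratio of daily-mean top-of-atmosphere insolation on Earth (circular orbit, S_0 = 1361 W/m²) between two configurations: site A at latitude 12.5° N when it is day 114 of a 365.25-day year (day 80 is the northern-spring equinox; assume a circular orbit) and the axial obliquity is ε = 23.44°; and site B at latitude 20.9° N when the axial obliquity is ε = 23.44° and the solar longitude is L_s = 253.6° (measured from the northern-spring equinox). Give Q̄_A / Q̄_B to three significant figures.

— Configuration A (ϕ=+12.5°):
Solar longitude: L_s = 360° × (114 − 80)/365.25 = 33.511°.
sin δ = sin 23.44° × sin 33.511° = 0.21962, so δ = +12.687°.
cos h₀ = −tan(+12.5°) tan(+12.687°) = -0.0499, h₀ = 1.6207 rad.
Bracket: h₀ sin ϕ sin δ + cos ϕ cos δ sin h₀ = 1.6207×0.21644×0.21962 + 0.97630×0.97559×0.99875 = 0.077039 + 0.951278 = 1.028317.
Q̄ = (S_0/π) × [bracket] = (1361/π) × 1.028317 = 445.49 W/m².
— Configuration B (ϕ=+20.9°):
Solar declination: sin δ = sin ε · sin L_s = sin 23.44° × sin 253.6° = -0.38160, so δ = -22.433°.
cos h₀ = −tan(+20.9°) tan(-22.433°) = 0.1577, h₀ = 1.4125 rad.
Bracket: h₀ sin ϕ sin δ + cos ϕ cos δ sin h₀ = 1.4125×0.35674×-0.38160 + 0.93420×0.92433×0.98749 = -0.192286 + 0.852707 = 0.660421.
Q̄ = (S_0/π) × [bracket] = (1361/π) × 0.660421 = 286.11 W/m².
Ratio Q̄_A / Q̄_B = 445.49 / 286.11 = 1.557.

Q̄_A / Q̄_B ≈ 1.56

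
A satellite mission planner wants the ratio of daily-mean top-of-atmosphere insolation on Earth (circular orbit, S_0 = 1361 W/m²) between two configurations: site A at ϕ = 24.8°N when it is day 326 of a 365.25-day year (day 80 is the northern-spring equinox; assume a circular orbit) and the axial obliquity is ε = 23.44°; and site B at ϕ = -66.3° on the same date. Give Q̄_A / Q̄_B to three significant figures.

Q̄_A / Q̄_B ≈ 0.609

— Configuration A (ϕ=+24.8°):
Solar longitude: L_s = 360° × (326 − 80)/365.25 = 242.464°.
sin δ = sin 23.44° × sin 242.464° = -0.35273, so δ = -20.654°.
cos h₀ = −tan(+24.8°) tan(-20.654°) = 0.1742, h₀ = 1.3957 rad.
Bracket: h₀ sin ϕ sin δ + cos ϕ cos δ sin h₀ = 1.3957×0.41945×-0.35273 + 0.90778×0.93573×0.98471 = -0.206497 + 0.836449 = 0.629952.
Q̄ = (S_0/π) × [bracket] = (1361/π) × 0.629952 = 272.91 W/m².
— Configuration B (ϕ=-66.3°):
cos h₀ = −tan(-66.3°) tan(-20.654°) = -0.8587, h₀ = 2.6036 rad.
Bracket: h₀ sin ϕ sin δ + cos ϕ cos δ sin h₀ = 2.6036×-0.91566×-0.35273 + 0.40195×0.93573×0.51243 = 0.840913 + 0.192733 = 1.033646.
Q̄ = (S_0/π) × [bracket] = (1361/π) × 1.033646 = 447.80 W/m².
Ratio Q̄_A / Q̄_B = 272.91 / 447.80 = 0.6094.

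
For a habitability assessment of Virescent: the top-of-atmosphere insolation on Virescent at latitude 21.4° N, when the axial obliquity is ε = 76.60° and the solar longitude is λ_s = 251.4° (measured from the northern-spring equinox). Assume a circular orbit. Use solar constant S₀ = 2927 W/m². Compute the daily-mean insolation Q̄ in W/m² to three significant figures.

Solar declination: sin δ = sin ε · sin λ_s = sin 76.60° × sin 251.4° = -0.92197, so δ = -67.215°.
cos H₀ = −tan(+21.4°) tan(-67.215°) = 0.9330, H₀ = 0.3682 rad.
Bracket: H₀ sin φ sin δ + cos φ cos δ sin H₀ = 0.3682×0.36488×-0.92197 + 0.93106×0.38727×0.35993 = -0.123866 + 0.129781 = 0.005915.
Q̄ = (S₀/π) × [bracket] = (2927/π) × 0.005915 = 5.511 W/m².

Q̄ ≈ 5.51 W/m²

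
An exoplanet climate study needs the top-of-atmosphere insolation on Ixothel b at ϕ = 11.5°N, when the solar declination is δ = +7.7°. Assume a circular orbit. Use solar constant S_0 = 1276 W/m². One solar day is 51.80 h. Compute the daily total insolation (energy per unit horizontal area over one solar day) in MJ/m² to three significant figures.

76.8 MJ/m²

cos h₀ = −tan(+11.5°) tan(+7.700°) = -0.0275, h₀ = 1.5983 rad.
Bracket: h₀ sin ϕ sin δ + cos ϕ cos δ sin h₀ = 1.5983×0.19937×0.13399 + 0.97992×0.99098×0.99962 = 0.042696 + 0.970712 = 1.013408.
Q̄ = (S_0/π) × [bracket] = (1276/π) × 1.013408 = 411.61 W/m².
Daily total = Q̄ × 51.80 h × 3600 s/h = 411.61 × 51.80 × 3600 / 10⁶ = 76.76 MJ/m².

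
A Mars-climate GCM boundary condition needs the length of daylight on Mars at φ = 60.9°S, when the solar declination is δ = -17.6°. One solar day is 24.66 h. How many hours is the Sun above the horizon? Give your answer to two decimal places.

17.09 h

cos H₀ = −tan φ · tan δ = −tan(-60.9°) × tan(-17.600°) = -0.5699, so H₀ = 2.1772 rad = 124.75°.
Daylight = 2H₀/(2π) × 24.66 h = (2.1772/π) × 24.66 = 17.09 h.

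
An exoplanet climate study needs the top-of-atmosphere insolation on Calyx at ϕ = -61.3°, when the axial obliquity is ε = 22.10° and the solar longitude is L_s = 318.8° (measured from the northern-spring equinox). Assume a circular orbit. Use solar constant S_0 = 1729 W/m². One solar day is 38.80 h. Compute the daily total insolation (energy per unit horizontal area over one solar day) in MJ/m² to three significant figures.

66.0 MJ/m²

Solar declination: sin δ = sin ε · sin L_s = sin 22.10° × sin 318.8° = -0.24781, so δ = -14.348°.
cos h₀ = −tan(-61.3°) tan(-14.348°) = -0.4672, h₀ = 2.0569 rad.
Bracket: h₀ sin ϕ sin δ + cos ϕ cos δ sin h₀ = 2.0569×-0.87715×-0.24781 + 0.48022×0.96881×0.88414 = 0.447101 + 0.411339 = 0.858440.
Q̄ = (S_0/π) × [bracket] = (1729/π) × 0.858440 = 472.45 W/m².
Daily total = Q̄ × 38.80 h × 3600 s/h = 472.45 × 38.80 × 3600 / 10⁶ = 65.99 MJ/m².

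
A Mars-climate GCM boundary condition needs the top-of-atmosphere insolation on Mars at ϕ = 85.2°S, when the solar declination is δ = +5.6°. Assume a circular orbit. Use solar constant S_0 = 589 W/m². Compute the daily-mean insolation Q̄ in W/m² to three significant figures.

Q̄ ≈ 0.00 W/m²

cos h₀ = −tan(-85.2°) tan(+5.600°) = 1.1677 ≥ 1 ⇒ polar night, h₀ = 0 and Q̄ = 0.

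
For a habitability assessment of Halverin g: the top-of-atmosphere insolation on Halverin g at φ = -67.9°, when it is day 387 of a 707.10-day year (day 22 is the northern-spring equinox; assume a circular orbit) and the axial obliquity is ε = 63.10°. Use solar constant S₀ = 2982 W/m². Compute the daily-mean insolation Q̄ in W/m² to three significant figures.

Q̄ ≈ 490 W/m²

Solar longitude: λ_s = 360° × (387 − 22)/707.10 = 185.829°.
sin δ = sin 63.10° × sin 185.829° = -0.09058, so δ = -5.197°.
cos H₀ = −tan(-67.9°) tan(-5.197°) = -0.2240, H₀ = 1.7967 rad.
Bracket: H₀ sin φ sin δ + cos φ cos δ sin H₀ = 1.7967×-0.92653×-0.09058 + 0.37622×0.99589×0.97459 = 0.150788 + 0.365153 = 0.515941.
Q̄ = (S₀/π) × [bracket] = (2982/π) × 0.515941 = 489.7 W/m².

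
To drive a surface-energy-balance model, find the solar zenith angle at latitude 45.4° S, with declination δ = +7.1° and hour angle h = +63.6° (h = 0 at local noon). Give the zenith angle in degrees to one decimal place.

cos θ_z = sin ϕ sin δ + cos ϕ cos δ cos h = -0.088007 + 0.309808 = 0.221801.
θ_z = arccos(0.221801) = 77.2°.

θ_z = 77.2°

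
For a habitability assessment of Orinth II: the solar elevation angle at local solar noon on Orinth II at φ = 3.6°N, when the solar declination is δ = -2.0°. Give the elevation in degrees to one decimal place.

At local noon the hour angle is zero, so the zenith angle equals |φ − δ| = |+3.6° − (-2.000°)| = 5.600°.
Elevation = 90° − 5.600° = 84.4°.

84.4°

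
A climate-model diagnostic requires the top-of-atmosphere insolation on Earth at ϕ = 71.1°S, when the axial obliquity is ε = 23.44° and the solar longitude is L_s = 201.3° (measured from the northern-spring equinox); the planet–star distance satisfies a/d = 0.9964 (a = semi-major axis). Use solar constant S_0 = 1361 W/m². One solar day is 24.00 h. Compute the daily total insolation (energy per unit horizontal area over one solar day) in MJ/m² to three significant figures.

21.0 MJ/m²

Solar declination: sin δ = sin ε · sin L_s = sin 23.44° × sin 201.3° = -0.14450, so δ = -8.308°.
cos h₀ = −tan(-71.1°) tan(-8.308°) = -0.4265, h₀ = 2.0114 rad.
Bracket: h₀ sin ϕ sin δ + cos ϕ cos δ sin h₀ = 2.0114×-0.94609×-0.14450 + 0.32392×0.98951×0.90448 = 0.274979 + 0.289906 = 0.564885.
Inverse-square distance factor (a/d)² = 0.9964² = 0.992813.
Q̄ = (S_0/π) × 0.992813 × [bracket] = (1361/π) × 0.992813 × 0.564885 = 242.96 W/m².
Daily total = Q̄ × 24.00 h × 3600 s/h = 242.96 × 24.00 × 3600 / 10⁶ = 20.99 MJ/m².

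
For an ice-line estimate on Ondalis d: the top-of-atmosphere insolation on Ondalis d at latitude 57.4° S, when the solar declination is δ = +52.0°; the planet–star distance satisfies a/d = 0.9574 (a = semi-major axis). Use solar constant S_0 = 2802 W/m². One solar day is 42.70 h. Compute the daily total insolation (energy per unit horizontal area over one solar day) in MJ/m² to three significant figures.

cos h₀ = −tan(-57.4°) tan(+52.000°) = 2.0014 ≥ 1 ⇒ polar night, h₀ = 0 and Q̄ = 0.
Inverse-square distance factor (a/d)² = 0.9574² = 0.916615.
Daily total = Q̄ × 42.70 h × 3600 s/h = 0.00 MJ/m².

0.00 MJ/m²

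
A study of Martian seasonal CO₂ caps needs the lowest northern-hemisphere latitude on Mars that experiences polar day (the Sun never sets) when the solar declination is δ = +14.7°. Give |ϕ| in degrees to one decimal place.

|ϕ| = 75.3°

Polar day requires cos h₀ = −tan ϕ tan δ ≤ −1, i.e. tan ϕ tan δ ≥ 1.
The boundary is |tan ϕ| · |tan δ| = 1, so |ϕ| = 90° − |δ| = 90° − 14.7° = 75.3° in the northern hemisphere.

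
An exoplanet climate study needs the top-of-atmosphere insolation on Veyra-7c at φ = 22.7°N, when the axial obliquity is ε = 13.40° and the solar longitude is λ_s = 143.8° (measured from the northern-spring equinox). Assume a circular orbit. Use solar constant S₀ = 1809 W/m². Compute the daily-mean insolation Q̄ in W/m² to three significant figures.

Q̄ ≈ 575 W/m²

Solar declination: sin δ = sin ε · sin λ_s = sin 13.40° × sin 143.8° = 0.13687, so δ = +7.867°.
cos H₀ = −tan(+22.7°) tan(+7.867°) = -0.0578, H₀ = 1.6286 rad.
Bracket: H₀ sin φ sin δ + cos φ cos δ sin H₀ = 1.6286×0.38591×0.13687 + 0.92254×0.99059×0.99833 = 0.086022 + 0.912333 = 0.998355.
Q̄ = (S₀/π) × [bracket] = (1809/π) × 0.998355 = 574.9 W/m².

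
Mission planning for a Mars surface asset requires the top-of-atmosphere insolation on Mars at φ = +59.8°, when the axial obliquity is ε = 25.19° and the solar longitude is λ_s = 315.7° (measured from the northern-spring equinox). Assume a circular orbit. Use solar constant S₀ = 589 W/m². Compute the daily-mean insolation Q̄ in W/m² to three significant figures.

Q̄ ≈ 27.6 W/m²

Solar declination: sin δ = sin ε · sin λ_s = sin 25.19° × sin 315.7° = -0.29726, so δ = -17.293°.
cos H₀ = −tan(+59.8°) tan(-17.293°) = 0.5349, H₀ = 1.0064 rad.
Bracket: H₀ sin φ sin δ + cos φ cos δ sin H₀ = 1.0064×0.86427×-0.29726 + 0.50302×0.95480×0.84490 = -0.258557 + 0.405792 = 0.147235.
Q̄ = (S₀/π) × [bracket] = (589/π) × 0.147235 = 27.60 W/m².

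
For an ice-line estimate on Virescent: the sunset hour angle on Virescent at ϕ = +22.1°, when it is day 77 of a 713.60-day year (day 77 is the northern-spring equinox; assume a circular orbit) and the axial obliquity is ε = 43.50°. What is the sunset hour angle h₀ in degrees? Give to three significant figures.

Solar longitude: L_s = 360° × (77 − 77)/713.60 = 0.000°.
sin δ = sin 43.50° × sin 0.000° = 0.00000, so δ = +0.000°.
cos h₀ = −tan ϕ · tan δ = −tan(+22.1°) × tan(+0.000°) = -0.0000, so h₀ = 1.5708 rad = 90.00°.

h₀ = 90.0°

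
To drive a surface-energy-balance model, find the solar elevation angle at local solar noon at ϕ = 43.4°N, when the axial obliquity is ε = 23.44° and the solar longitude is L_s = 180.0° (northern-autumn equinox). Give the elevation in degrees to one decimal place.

Solar declination: sin δ = sin ε · sin L_s = sin 23.44° × sin 180.0° = 0.00000, so δ = +0.000°.
At local noon the hour angle is zero, so the zenith angle equals |ϕ − δ| = |+43.4° − (+0.000°)| = 43.400°.
Elevation = 90° − 43.400° = 46.6°.

46.6°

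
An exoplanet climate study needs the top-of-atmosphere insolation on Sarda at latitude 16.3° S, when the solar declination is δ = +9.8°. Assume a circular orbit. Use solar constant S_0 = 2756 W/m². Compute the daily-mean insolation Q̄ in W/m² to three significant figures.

Q̄ ≈ 765 W/m²

cos h₀ = −tan(-16.3°) tan(+9.800°) = 0.0505, h₀ = 1.5203 rad.
Bracket: h₀ sin ϕ sin δ + cos ϕ cos δ sin h₀ = 1.5203×-0.28067×0.17021 + 0.95981×0.98541×0.99872 = -0.072629 + 0.944596 = 0.871967.
Q̄ = (S_0/π) × [bracket] = (2756/π) × 0.871967 = 764.9 W/m².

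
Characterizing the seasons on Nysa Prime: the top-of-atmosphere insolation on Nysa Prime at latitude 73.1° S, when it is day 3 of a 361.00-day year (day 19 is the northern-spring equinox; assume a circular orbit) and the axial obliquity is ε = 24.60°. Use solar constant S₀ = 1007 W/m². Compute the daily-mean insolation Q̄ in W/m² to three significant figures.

Solar longitude: λ_s = 360° × (3 − 19)/361.00 = -15.956°, i.e. -15.956° + 360° = 344.044°.
sin δ = sin 24.60° × sin 344.044° = -0.11443, so δ = -6.571°.
cos H₀ = −tan(-73.1°) tan(-6.571°) = -0.3791, H₀ = 1.9597 rad.
Bracket: H₀ sin φ sin δ + cos φ cos δ sin H₀ = 1.9597×-0.95681×-0.11443 + 0.29070×0.99343×0.92534 = 0.214563 + 0.267229 = 0.481792.
Q̄ = (S₀/π) × [bracket] = (1007/π) × 0.481792 = 154.4 W/m².

Q̄ ≈ 154 W/m²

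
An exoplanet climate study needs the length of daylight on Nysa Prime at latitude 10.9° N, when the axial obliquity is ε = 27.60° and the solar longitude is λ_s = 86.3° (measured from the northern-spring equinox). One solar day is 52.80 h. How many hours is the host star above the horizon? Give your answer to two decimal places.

Solar declination: sin δ = sin ε · sin λ_s = sin 27.60° × sin 86.3° = 0.46233, so δ = +27.538°.
cos H₀ = −tan φ · tan δ = −tan(+10.9°) × tan(+27.538°) = -0.1004, so H₀ = 1.6714 rad = 95.76°.
Daylight = 2H₀/(2π) × 52.80 h = (1.6714/π) × 52.80 = 28.09 h.

28.09 h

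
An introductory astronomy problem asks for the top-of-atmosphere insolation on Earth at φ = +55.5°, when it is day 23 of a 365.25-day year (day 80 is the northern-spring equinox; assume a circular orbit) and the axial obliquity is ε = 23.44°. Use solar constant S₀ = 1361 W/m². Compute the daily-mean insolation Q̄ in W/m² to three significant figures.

Q̄ ≈ 77.0 W/m²

Solar longitude: λ_s = 360° × (23 − 80)/365.25 = -56.181°, i.e. -56.181° + 360° = 303.819°.
sin δ = sin 23.44° × sin 303.819° = -0.33048, so δ = -19.298°.
cos H₀ = −tan(+55.5°) tan(-19.298°) = 0.5095, H₀ = 1.0362 rad.
Bracket: H₀ sin φ sin δ + cos φ cos δ sin H₀ = 1.0362×0.82413×-0.33048 + 0.56641×0.94381×0.86048 = -0.282218 + 0.459998 = 0.177780.
Q̄ = (S₀/π) × [bracket] = (1361/π) × 0.177780 = 77.02 W/m².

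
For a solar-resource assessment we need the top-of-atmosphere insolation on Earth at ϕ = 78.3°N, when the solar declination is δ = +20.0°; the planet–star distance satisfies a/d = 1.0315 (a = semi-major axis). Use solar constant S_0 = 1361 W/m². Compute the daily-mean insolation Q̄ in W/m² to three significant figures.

cos h₀ = −tan(+78.3°) tan(+20.000°) = -1.7575 ≤ −1 ⇒ polar day, h₀ = π.
Bracket: h₀ sin ϕ sin δ + cos ϕ cos δ sin h₀ = 3.1416×0.97922×0.34202 + 0.20279×0.93969×0.00000 = 1.052162 + 0.000000 = 1.052162.
Inverse-square distance factor (a/d)² = 1.0315² = 1.063992.
Q̄ = (S_0/π) × 1.063992 × [bracket] = (1361/π) × 1.063992 × 1.052162 = 485.0 W/m².

Q̄ ≈ 485 W/m²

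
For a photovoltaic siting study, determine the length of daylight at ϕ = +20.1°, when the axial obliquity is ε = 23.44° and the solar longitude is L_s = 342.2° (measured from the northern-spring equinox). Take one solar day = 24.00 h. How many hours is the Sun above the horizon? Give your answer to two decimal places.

11.66 h

Solar declination: sin δ = sin ε · sin L_s = sin 23.44° × sin 342.2° = -0.12160, so δ = -6.985°.
cos h₀ = −tan ϕ · tan δ = −tan(+20.1°) × tan(-6.985°) = 0.0448, so h₀ = 1.5259 rad = 87.43°.
Daylight = 2h₀/(2π) × 24.00 h = (1.5259/π) × 24.00 = 11.66 h.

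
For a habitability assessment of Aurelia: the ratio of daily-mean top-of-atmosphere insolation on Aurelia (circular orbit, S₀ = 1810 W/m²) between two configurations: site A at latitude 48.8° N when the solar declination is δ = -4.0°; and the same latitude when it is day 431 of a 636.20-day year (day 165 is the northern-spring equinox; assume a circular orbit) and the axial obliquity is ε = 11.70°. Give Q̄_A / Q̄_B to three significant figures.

Q̄_A / Q̄_B ≈ 0.742

— Configuration A (φ=+48.8°):
cos H₀ = −tan(+48.8°) tan(-4.000°) = 0.0799, H₀ = 1.4908 rad.
Bracket: H₀ sin φ sin δ + cos φ cos δ sin H₀ = 1.4908×0.75241×-0.06976 + 0.65869×0.99756×0.99680 = -0.078249 + 0.654980 = 0.576731.
Q̄ = (S₀/π) × [bracket] = (1810/π) × 0.576731 = 332.28 W/m².
— Configuration B (φ=+48.8°):
Solar longitude: λ_s = 360° × (431 − 165)/636.20 = 150.519°.
sin δ = sin 11.70° × sin 150.519° = 0.09980, so δ = +5.728°.
cos H₀ = −tan(+48.8°) tan(+5.728°) = -0.1146, H₀ = 1.6856 rad.
Bracket: H₀ sin φ sin δ + cos φ cos δ sin H₀ = 1.6856×0.75241×0.09980 + 0.65869×0.99501×0.99341 = 0.126573 + 0.651084 = 0.777657.
Q̄ = (S₀/π) × [bracket] = (1810/π) × 0.777657 = 448.04 W/m².
Ratio Q̄_A / Q̄_B = 332.28 / 448.04 = 0.7416.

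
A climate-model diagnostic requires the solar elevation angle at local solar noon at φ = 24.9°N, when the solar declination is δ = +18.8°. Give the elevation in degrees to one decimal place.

At local noon the hour angle is zero, so the zenith angle equals |φ − δ| = |+24.9° − (+18.800°)| = 6.100°.
Elevation = 90° − 6.100° = 83.9°.

83.9°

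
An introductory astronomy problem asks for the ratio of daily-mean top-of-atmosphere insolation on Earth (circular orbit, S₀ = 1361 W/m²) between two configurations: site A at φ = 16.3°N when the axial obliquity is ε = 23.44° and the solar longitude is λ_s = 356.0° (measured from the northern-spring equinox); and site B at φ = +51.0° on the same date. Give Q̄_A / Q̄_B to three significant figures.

Q̄_A / Q̄_B ≈ 1.59

— Configuration A (φ=+16.3°):
Solar declination: sin δ = sin ε · sin λ_s = sin 23.44° × sin 356.0° = -0.02775, so δ = -1.590°.
cos H₀ = −tan(+16.3°) tan(-1.590°) = 0.0081, H₀ = 1.5627 rad.
Bracket: H₀ sin φ sin δ + cos φ cos δ sin H₀ = 1.5627×0.28067×-0.02775 + 0.95981×0.99961×0.99997 = -0.012171 + 0.959407 = 0.947236.
Q̄ = (S₀/π) × [bracket] = (1361/π) × 0.947236 = 410.36 W/m².
— Configuration B (φ=+51.0°):
cos H₀ = −tan(+51.0°) tan(-1.590°) = 0.0343, H₀ = 1.5365 rad.
Bracket: H₀ sin φ sin δ + cos φ cos δ sin H₀ = 1.5365×0.77715×-0.02775 + 0.62932×0.99961×0.99941 = -0.033136 + 0.628703 = 0.595567.
Q̄ = (S₀/π) × [bracket] = (1361/π) × 0.595567 = 258.01 W/m².
Ratio Q̄_A / Q̄_B = 410.36 / 258.01 = 1.590.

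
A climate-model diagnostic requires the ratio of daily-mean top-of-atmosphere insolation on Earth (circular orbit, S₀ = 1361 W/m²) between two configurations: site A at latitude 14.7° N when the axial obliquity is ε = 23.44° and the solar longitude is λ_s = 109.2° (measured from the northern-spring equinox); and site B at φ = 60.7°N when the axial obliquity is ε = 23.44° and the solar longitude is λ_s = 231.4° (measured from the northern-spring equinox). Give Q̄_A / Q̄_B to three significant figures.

Q̄_A / Q̄_B ≈ 8.70

— Configuration A (φ=+14.7°):
Solar declination: sin δ = sin ε · sin λ_s = sin 23.44° × sin 109.2° = 0.37566, so δ = +22.065°.
cos H₀ = −tan(+14.7°) tan(+22.065°) = -0.1063, H₀ = 1.6773 rad.
Bracket: H₀ sin φ sin δ + cos φ cos δ sin H₀ = 1.6773×0.25376×0.37566 + 0.96727×0.92676×0.99433 = 0.159893 + 0.891344 = 1.051237.
Q̄ = (S₀/π) × [bracket] = (1361/π) × 1.051237 = 455.42 W/m².
— Configuration B (φ=+60.7°):
Solar declination: sin δ = sin ε · sin λ_s = sin 23.44° × sin 231.4° = -0.31088, so δ = -18.112°.
cos H₀ = −tan(+60.7°) tan(-18.112°) = 0.5829, H₀ = 0.9485 rad.
Bracket: H₀ sin φ sin δ + cos φ cos δ sin H₀ = 0.9485×0.87207×-0.31088 + 0.48938×0.95045×0.81257 = -0.257147 + 0.377952 = 0.120805.
Q̄ = (S₀/π) × [bracket] = (1361/π) × 0.120805 = 52.335 W/m².
Ratio Q̄_A / Q̄_B = 455.42 / 52.335 = 8.702.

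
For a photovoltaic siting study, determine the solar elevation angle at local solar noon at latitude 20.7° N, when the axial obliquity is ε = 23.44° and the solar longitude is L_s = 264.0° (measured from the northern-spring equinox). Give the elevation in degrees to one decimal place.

Solar declination: sin δ = sin ε · sin L_s = sin 23.44° × sin 264.0° = -0.39561, so δ = -23.304°.
At local noon the hour angle is zero, so the zenith angle equals |ϕ − δ| = |+20.7° − (-23.304°)| = 44.004°.
Elevation = 90° − 44.004° = 46.0°.

46.0°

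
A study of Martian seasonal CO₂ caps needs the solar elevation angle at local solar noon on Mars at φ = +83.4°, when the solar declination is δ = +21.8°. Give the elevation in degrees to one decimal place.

28.4°

At local noon the hour angle is zero, so the zenith angle equals |φ − δ| = |+83.4° − (+21.800°)| = 61.600°.
Elevation = 90° − 61.600° = 28.4°.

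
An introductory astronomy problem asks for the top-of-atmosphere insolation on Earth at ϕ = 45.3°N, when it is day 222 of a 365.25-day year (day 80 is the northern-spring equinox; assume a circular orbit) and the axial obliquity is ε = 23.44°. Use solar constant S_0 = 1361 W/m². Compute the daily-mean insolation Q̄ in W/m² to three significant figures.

Solar longitude: L_s = 360° × (222 − 80)/365.25 = 139.959°.
sin δ = sin 23.44° × sin 139.959° = 0.25591, so δ = +14.828°.
cos h₀ = −tan(+45.3°) tan(+14.828°) = -0.2675, h₀ = 1.8416 rad.
Bracket: h₀ sin ϕ sin δ + cos ϕ cos δ sin h₀ = 1.8416×0.71080×0.25591 + 0.70339×0.96670×0.96355 = 0.334989 + 0.655182 = 0.990171.
Q̄ = (S_0/π) × [bracket] = (1361/π) × 0.990171 = 429.0 W/m².

Q̄ ≈ 429 W/m²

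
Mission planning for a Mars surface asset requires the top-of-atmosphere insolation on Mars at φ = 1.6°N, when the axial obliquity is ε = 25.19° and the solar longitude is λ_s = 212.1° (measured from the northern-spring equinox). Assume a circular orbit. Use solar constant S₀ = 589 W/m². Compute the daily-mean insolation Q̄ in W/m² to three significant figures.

Q̄ ≈ 181 W/m²

Solar declination: sin δ = sin ε · sin λ_s = sin 25.19° × sin 212.1° = -0.22617, so δ = -13.072°.
cos H₀ = −tan(+1.6°) tan(-13.072°) = 0.0065, H₀ = 1.5643 rad.
Bracket: H₀ sin φ sin δ + cos φ cos δ sin H₀ = 1.5643×0.02792×-0.22617 + 0.99961×0.97409×0.99998 = -0.009878 + 0.973691 = 0.963813.
Q̄ = (S₀/π) × [bracket] = (589/π) × 0.963813 = 180.7 W/m².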